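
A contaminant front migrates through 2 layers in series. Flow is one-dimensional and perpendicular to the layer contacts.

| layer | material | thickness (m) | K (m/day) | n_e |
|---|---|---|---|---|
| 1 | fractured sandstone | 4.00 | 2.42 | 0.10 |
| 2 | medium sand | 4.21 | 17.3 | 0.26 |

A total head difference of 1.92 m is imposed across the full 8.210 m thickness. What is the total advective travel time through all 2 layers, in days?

With flow normal to the layers, continuity requires the same specific discharge q through every layer.
Σ(b_i/K_i) = 4.00/2.42 + 4.21/17.3 = 1.896 d.
q = Δh / Σ(b_i/K_i) = 1.92 / 1.896 = 1.013 m/day.
In each layer the seepage velocity is v_i = q/n_i, so the layer transit time is t_i = b_i·n_i / q:
  layer 1 (fractured sandstone): t_1 = 4.00 × 0.10 / 1.013 = 0.3951 d
  layer 2 (medium sand): t_2 = 4.21 × 0.26 / 1.013 = 1.081 d
Total t = Σ t_i = 1.476 days.

1.48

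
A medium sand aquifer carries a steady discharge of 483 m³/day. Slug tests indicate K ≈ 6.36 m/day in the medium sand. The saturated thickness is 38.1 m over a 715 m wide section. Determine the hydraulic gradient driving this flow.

0.00279

Cross-sectional area A = 715 × 38.1 = 27242 m².
From Q = K·A·i, i = Q / (K·A) = 483 / (6.360 × 27242) = 0.002788.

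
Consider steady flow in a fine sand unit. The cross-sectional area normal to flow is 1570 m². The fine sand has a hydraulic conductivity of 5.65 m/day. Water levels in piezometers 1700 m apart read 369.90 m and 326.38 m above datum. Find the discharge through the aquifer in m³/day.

227

Hydraulic gradient i = (369.90 − 326.38) / 1700 = 43.52 / 1700 = 0.02560.
Darcy's law: Q = K · A · i = 5.650 × 1570 × 0.02560 = 227.1 m³/day.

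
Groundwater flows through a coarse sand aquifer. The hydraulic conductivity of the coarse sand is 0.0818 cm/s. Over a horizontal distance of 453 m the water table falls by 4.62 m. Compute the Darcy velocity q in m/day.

0.721

Convert K: 0.0818 cm/s × 864 = 70.68 m/day.
Hydraulic gradient i = Δh / L = 4.62 / 453 = 0.01020.
Specific discharge q = K · i = 70.68 × 0.01020 = 0.7208 m/day.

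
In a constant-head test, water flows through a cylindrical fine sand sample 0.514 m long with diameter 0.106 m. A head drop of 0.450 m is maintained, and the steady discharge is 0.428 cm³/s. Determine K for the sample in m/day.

Cross-sectional area A = π·(d/2)² = π × (0.106/2)² = 0.008825 m².
Convert discharge: 0.428 cm³/s = 4.280e-07 m³/s.
Darcy's law rearranged: K = Q·L / (A·Δh) = 4.280e-07 × 0.514 / (0.008825 × 0.450) = 5.540e-05 m/s = 4.786 m/day.

4.79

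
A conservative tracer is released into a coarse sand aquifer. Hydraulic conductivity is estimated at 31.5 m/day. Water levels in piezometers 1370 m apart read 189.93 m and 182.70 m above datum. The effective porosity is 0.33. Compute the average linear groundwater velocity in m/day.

Hydraulic gradient i = (189.93 − 182.70) / 1370 = 7.23 / 1370 = 0.005277.
Darcy flux q = K · i = 31.50 × 0.005277 = 0.1662 m/day.
Seepage velocity v = q / n_e = 0.1662 / 0.33 = 0.5037 m/day.

0.504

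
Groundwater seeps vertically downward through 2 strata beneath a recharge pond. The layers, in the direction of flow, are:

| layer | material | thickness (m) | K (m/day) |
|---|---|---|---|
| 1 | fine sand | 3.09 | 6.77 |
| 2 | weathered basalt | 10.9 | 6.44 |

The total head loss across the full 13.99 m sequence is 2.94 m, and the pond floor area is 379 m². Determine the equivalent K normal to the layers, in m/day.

6.51

Flow is perpendicular to layering, so the layers act in series and the equivalent K is the thickness-weighted harmonic mean.
Total thickness L = 3.09 + 10.9 = 13.99 m.
Σ(b_i/K_i) = 3.09/6.77 + 10.9/6.44 = 2.149 d.
K_eq = L / Σ(b_i/K_i) = 13.99 / 2.149 = 6.510 m/day.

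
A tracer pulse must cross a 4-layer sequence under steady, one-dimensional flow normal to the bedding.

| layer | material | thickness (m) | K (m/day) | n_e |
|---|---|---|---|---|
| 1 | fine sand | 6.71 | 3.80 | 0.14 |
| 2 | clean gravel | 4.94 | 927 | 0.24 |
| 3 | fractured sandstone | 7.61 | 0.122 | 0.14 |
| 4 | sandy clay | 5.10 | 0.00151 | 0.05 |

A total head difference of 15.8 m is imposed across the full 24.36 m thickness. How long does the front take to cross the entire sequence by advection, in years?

With flow normal to the layers, continuity requires the same specific discharge q through every layer.
Σ(b_i/K_i) = 6.71/3.80 + 4.94/927 + 7.61/0.122 + 5.10/0.00151 = 3442 d.
q = Δh / Σ(b_i/K_i) = 15.8 / 3442 = 0.004591 m/day.
In each layer the seepage velocity is v_i = q/n_i, so the layer transit time is t_i = b_i·n_i / q:
  layer 1 (fine sand): t_1 = 6.71 × 0.14 / 0.004591 = 204.6 d
  layer 2 (clean gravel): t_2 = 4.94 × 0.24 / 0.004591 = 258.3 d
  layer 3 (fractured sandstone): t_3 = 7.61 × 0.14 / 0.004591 = 232.1 d
  layer 4 (sandy clay): t_4 = 5.10 × 0.05 / 0.004591 = 55.55 d
Total t = Σ t_i = 750.5 days = 2.055 years.

2.05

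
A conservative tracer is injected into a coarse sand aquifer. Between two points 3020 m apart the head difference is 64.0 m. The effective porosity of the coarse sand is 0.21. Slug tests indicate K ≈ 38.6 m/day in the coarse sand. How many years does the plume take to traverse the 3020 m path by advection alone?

Hydraulic gradient i = Δh / L = 64.0 / 3020 = 0.02119.
Darcy flux q = K · i = 38.60 × 0.02119 = 0.8180 m/day.
Seepage velocity v = q / n_e = 0.8180 / 0.21 = 3.895 m/day.
Travel time t = L / v = 3020 / 3.895 = 775.3 days = 2.123 years.

2.12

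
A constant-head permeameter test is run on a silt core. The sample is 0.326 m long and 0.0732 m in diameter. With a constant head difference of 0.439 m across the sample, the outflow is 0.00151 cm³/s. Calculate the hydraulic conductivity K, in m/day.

0.0230

Cross-sectional area A = π·(d/2)² = π × (0.0732/2)² = 0.004208 m².
Convert discharge: 0.00151 cm³/s = 1.510e-09 m³/s.
Darcy's law rearranged: K = Q·L / (A·Δh) = 1.510e-09 × 0.326 / (0.004208 × 0.439) = 2.665e-07 m/s = 0.02302 m/day.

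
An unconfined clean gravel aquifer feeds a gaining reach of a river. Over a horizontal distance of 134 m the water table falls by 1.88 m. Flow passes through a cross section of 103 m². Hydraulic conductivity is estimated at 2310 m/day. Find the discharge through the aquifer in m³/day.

Hydraulic gradient i = Δh / L = 1.88 / 134 = 0.01403.
Darcy's law: Q = K · A · i = 2310 × 103.0 × 0.01403 = 3338 m³/day.

3340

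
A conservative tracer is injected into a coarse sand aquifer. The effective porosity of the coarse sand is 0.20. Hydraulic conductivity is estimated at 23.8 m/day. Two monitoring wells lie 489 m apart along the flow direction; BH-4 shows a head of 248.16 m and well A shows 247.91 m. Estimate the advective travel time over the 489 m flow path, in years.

22.0

Hydraulic gradient i = (248.16 − 247.91) / 489 = 0.25 / 489 = 0.0005112.
Darcy flux q = K · i = 23.80 × 0.0005112 = 0.01217 m/day.
Seepage velocity v = q / n_e = 0.01217 / 0.20 = 0.06084 m/day.
Travel time t = L / v = 489 / 0.06084 = 8038 days = 22.01 years.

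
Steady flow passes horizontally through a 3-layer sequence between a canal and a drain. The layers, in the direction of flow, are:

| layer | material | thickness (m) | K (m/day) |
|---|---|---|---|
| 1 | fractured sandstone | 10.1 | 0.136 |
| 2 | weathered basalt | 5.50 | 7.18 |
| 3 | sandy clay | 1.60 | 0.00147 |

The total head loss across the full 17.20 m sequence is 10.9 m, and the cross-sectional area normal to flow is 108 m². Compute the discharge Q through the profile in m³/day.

1.01

Flow is perpendicular to layering, so the layers act in series and the equivalent K is the thickness-weighted harmonic mean.
Total thickness L = 10.1 + 5.50 + 1.60 = 17.20 m.
Σ(b_i/K_i) = 10.1/0.136 + 5.50/7.18 + 1.60/0.00147 = 1163 d.
K_eq = L / Σ(b_i/K_i) = 17.20 / 1163 = 0.01478 m/day.
Q = K_eq · A · (Δh/L) = 0.01478 × 108 × (10.9/17.20) = 1.012 m³/day.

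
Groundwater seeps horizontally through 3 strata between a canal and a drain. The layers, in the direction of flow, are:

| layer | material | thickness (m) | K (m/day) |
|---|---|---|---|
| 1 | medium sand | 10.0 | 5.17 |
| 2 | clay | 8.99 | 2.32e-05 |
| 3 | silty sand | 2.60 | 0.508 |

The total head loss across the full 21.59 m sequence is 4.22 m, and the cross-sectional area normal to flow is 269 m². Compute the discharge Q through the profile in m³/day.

Flow is perpendicular to layering, so the layers act in series and the equivalent K is the thickness-weighted harmonic mean.
Total thickness L = 10.0 + 8.99 + 2.60 = 21.59 m.
Σ(b_i/K_i) = 10.0/5.17 + 8.99/2.32e-05 + 2.60/0.508 = 3.875e+05 d.
K_eq = L / Σ(b_i/K_i) = 21.59 / 3.875e+05 = 5.572e-05 m/day.
Q = K_eq · A · (Δh/L) = 5.572e-05 × 269 × (4.22/21.59) = 0.002929 m³/day.

0.00293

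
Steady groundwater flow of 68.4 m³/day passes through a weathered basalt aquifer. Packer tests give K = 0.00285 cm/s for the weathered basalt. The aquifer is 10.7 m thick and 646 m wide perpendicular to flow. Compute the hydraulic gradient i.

Convert K: 0.00285 cm/s × 864 = 2.462 m/day.
Cross-sectional area A = 646 × 10.7 = 6912 m².
From Q = K·A·i, i = Q / (K·A) = 68.4 / (2.462 × 6912) = 0.004019.

0.00402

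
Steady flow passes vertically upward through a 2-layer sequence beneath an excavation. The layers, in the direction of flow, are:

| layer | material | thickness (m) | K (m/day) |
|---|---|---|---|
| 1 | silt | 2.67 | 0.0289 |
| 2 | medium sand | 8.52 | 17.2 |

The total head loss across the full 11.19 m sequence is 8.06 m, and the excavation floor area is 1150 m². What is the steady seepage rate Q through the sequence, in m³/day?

99.8

Flow is perpendicular to layering, so the layers act in series and the equivalent K is the thickness-weighted harmonic mean.
Total thickness L = 2.67 + 8.52 = 11.19 m.
Σ(b_i/K_i) = 2.67/0.0289 + 8.52/17.2 = 92.88 d.
K_eq = L / Σ(b_i/K_i) = 11.19 / 92.88 = 0.1205 m/day.
Q = K_eq · A · (Δh/L) = 0.1205 × 1150 × (8.06/11.19) = 99.79 m³/day.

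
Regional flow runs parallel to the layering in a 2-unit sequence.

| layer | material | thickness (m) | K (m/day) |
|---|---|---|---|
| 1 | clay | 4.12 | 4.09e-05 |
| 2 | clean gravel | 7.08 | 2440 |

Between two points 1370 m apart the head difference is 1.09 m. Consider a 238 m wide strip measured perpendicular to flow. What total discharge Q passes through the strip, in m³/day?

3270

Flow is parallel to layering, so each bed carries its own Darcy discharge and the transmissivities add.
Σ(K_i·b_i) = 4.09e-05×4.12 + 2440×7.08 = 17275 m²/day.
Hydraulic gradient i = Δh / L = 1.09 / 1370 = 0.0007956.
Q = Σ(K_i·b_i) · W · i = 17275 × 238 × 0.0007956 = 3271 m³/day.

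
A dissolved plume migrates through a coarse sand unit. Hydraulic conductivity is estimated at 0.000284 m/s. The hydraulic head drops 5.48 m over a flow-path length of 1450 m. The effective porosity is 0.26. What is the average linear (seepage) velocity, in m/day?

0.357

Convert K: 0.000284 m/s × 86400 = 24.54 m/day.
Hydraulic gradient i = Δh / L = 5.48 / 1450 = 0.003779.
Darcy flux q = K · i = 24.54 × 0.003779 = 0.09274 m/day.
Seepage velocity v = q / n_e = 0.09274 / 0.26 = 0.3567 m/day.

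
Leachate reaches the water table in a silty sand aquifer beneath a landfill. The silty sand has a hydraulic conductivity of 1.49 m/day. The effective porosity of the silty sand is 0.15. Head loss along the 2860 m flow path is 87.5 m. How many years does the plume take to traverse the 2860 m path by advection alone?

Hydraulic gradient i = Δh / L = 87.5 / 2860 = 0.03059.
Darcy flux q = K · i = 1.490 × 0.03059 = 0.04559 m/day.
Seepage velocity v = q / n_e = 0.04559 / 0.15 = 0.3039 m/day.
Travel time t = L / v = 2860 / 0.3039 = 9411 days = 25.77 years.

25.8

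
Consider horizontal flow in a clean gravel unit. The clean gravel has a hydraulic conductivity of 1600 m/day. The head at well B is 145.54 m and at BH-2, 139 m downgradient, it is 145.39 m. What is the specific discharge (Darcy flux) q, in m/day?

1.73

Hydraulic gradient i = (145.54 − 145.39) / 139 = 0.15 / 139 = 0.001079.
Specific discharge q = K · i = 1600 × 0.001079 = 1.727 m/day.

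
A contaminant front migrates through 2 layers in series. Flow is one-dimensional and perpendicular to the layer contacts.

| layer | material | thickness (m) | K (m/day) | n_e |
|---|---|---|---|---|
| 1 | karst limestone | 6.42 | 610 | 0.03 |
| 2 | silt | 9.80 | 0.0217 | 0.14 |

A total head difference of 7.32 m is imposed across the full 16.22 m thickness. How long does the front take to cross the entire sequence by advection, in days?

96.5

With flow normal to the layers, continuity requires the same specific discharge q through every layer.
Σ(b_i/K_i) = 6.42/610 + 9.80/0.0217 = 451.6 d.
q = Δh / Σ(b_i/K_i) = 7.32 / 451.6 = 0.01621 m/day.
In each layer the seepage velocity is v_i = q/n_i, so the layer transit time is t_i = b_i·n_i / q:
  layer 1 (karst limestone): t_1 = 6.42 × 0.03 / 0.01621 = 11.88 d
  layer 2 (silt): t_2 = 9.80 × 0.14 / 0.01621 = 84.65 d
Total t = Σ t_i = 96.53 days.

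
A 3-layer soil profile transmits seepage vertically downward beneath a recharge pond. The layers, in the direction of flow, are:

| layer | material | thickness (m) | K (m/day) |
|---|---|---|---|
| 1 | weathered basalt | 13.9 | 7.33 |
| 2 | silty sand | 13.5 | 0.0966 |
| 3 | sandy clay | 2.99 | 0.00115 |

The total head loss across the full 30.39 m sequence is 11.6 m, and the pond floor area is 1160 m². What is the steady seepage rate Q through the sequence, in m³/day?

4.91

Flow is perpendicular to layering, so the layers act in series and the equivalent K is the thickness-weighted harmonic mean.
Total thickness L = 13.9 + 13.5 + 2.99 = 30.39 m.
Σ(b_i/K_i) = 13.9/7.33 + 13.5/0.0966 + 2.99/0.00115 = 2742 d.
K_eq = L / Σ(b_i/K_i) = 30.39 / 2742 = 0.01108 m/day.
Q = K_eq · A · (Δh/L) = 0.01108 × 1160 × (11.6/30.39) = 4.908 m³/day.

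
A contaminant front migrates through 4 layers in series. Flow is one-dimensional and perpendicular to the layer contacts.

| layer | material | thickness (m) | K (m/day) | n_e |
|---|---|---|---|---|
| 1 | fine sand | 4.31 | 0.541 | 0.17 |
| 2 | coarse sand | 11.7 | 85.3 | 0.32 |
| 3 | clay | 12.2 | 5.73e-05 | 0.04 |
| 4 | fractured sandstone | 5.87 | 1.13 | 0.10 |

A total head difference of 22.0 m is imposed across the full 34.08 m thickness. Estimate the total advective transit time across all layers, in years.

147

With flow normal to the layers, continuity requires the same specific discharge q through every layer.
Σ(b_i/K_i) = 4.31/0.541 + 11.7/85.3 + 12.2/5.73e-05 + 5.87/1.13 = 2.129e+05 d.
q = Δh / Σ(b_i/K_i) = 22.0 / 2.129e+05 = 0.0001033 m/day.
In each layer the seepage velocity is v_i = q/n_i, so the layer transit time is t_i = b_i·n_i / q:
  layer 1 (fine sand): t_1 = 4.31 × 0.17 / 0.0001033 = 7091 d
  layer 2 (coarse sand): t_2 = 11.7 × 0.32 / 0.0001033 = 36236 d
  layer 3 (clay): t_3 = 12.2 × 0.04 / 0.0001033 = 4723 d
  layer 4 (fractured sandstone): t_4 = 5.87 × 0.10 / 0.0001033 = 5681 d
Total t = Σ t_i = 53732 days = 147.1 years.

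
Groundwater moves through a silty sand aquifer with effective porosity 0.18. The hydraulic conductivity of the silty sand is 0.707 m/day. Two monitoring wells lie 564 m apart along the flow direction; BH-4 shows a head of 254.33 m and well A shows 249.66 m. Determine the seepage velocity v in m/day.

Hydraulic gradient i = (254.33 − 249.66) / 564 = 4.67 / 564 = 0.008280.
Darcy flux q = K · i = 0.7070 × 0.008280 = 0.005854 m/day.
Seepage velocity v = q / n_e = 0.005854 / 0.18 = 0.03252 m/day.

0.0325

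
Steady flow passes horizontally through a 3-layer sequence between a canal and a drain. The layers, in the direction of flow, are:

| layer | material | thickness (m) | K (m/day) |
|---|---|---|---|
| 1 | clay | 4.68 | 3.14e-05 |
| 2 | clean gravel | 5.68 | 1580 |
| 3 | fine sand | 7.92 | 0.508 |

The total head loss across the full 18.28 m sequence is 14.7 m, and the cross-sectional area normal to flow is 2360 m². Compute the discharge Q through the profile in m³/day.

0.233

Flow is perpendicular to layering, so the layers act in series and the equivalent K is the thickness-weighted harmonic mean.
Total thickness L = 4.68 + 5.68 + 7.92 = 18.28 m.
Σ(b_i/K_i) = 4.68/3.14e-05 + 5.68/1580 + 7.92/0.508 = 1.491e+05 d.
K_eq = L / Σ(b_i/K_i) = 18.28 / 1.491e+05 = 0.0001226 m/day.
Q = K_eq · A · (Δh/L) = 0.0001226 × 2360 × (14.7/18.28) = 0.2327 m³/day.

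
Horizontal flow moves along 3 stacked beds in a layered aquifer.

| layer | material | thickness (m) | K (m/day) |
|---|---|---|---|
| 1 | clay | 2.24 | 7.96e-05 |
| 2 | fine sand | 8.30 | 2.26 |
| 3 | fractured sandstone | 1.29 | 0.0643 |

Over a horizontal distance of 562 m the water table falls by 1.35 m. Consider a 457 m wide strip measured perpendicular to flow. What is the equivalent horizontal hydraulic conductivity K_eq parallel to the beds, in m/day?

1.59

Flow is parallel to layering, so each bed carries its own Darcy discharge and the transmissivities add.
Σ(K_i·b_i) = 7.96e-05×2.24 + 2.26×8.30 + 0.0643×1.29 = 18.84 m²/day.
Total thickness b = 11.83 m, so K_eq = Σ(K_i·b_i)/b = 1.593 m/day.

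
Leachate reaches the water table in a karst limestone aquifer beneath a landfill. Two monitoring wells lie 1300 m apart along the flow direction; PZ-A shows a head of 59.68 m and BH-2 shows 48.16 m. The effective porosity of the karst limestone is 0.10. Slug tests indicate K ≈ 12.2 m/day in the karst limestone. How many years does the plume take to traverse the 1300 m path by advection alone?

3.29

Hydraulic gradient i = (59.68 − 48.16) / 1300 = 11.52 / 1300 = 0.008862.
Darcy flux q = K · i = 12.20 × 0.008862 = 0.1081 m/day.
Seepage velocity v = q / n_e = 0.1081 / 0.10 = 1.081 m/day.
Travel time t = L / v = 1300 / 1.081 = 1202 days = 3.292 years.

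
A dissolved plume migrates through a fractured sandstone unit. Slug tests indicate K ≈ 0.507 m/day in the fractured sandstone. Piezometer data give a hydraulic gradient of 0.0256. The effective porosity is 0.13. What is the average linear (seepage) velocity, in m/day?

Hydraulic gradient i = 0.0256.
Darcy flux q = K · i = 0.5070 × 0.02560 = 0.01298 m/day.
Seepage velocity v = q / n_e = 0.01298 / 0.13 = 0.09984 m/day.

0.0998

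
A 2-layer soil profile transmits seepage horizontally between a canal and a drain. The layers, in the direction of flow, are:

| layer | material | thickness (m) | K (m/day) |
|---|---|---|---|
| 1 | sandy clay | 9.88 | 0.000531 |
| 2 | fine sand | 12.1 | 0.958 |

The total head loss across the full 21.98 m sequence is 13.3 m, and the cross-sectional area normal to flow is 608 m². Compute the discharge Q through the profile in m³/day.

0.434

Flow is perpendicular to layering, so the layers act in series and the equivalent K is the thickness-weighted harmonic mean.
Total thickness L = 9.88 + 12.1 = 21.98 m.
Σ(b_i/K_i) = 9.88/0.000531 + 12.1/0.958 = 18619 d.
K_eq = L / Σ(b_i/K_i) = 21.98 / 18619 = 0.001181 m/day.
Q = K_eq · A · (Δh/L) = 0.001181 × 608 × (13.3/21.98) = 0.4343 m³/day.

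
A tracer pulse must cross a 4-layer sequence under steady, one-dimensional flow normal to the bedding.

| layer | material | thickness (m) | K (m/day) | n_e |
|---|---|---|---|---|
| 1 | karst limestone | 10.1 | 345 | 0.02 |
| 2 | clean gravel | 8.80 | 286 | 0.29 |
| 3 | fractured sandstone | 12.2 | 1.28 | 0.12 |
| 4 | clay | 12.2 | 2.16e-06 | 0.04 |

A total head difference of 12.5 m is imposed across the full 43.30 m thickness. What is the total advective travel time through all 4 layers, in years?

With flow normal to the layers, continuity requires the same specific discharge q through every layer.
Σ(b_i/K_i) = 10.1/345 + 8.80/286 + 12.2/1.28 + 12.2/2.16e-06 = 5.648e+06 d.
q = Δh / Σ(b_i/K_i) = 12.5 / 5.648e+06 = 2.213e-06 m/day.
In each layer the seepage velocity is v_i = q/n_i, so the layer transit time is t_i = b_i·n_i / q:
  layer 1 (karst limestone): t_1 = 10.1 × 0.02 / 2.213e-06 = 91274 d
  layer 2 (clean gravel): t_2 = 8.80 × 0.29 / 2.213e-06 = 1.153e+06 d
  layer 3 (fractured sandstone): t_3 = 12.2 × 0.12 / 2.213e-06 = 6.615e+05 d
  layer 4 (clay): t_4 = 12.2 × 0.04 / 2.213e-06 = 2.205e+05 d
Total t = Σ t_i = 2.126e+06 days = 5822 years.

5820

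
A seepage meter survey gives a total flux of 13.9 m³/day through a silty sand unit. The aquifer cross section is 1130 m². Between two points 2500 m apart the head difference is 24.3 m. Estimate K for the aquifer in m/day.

Hydraulic gradient i = Δh / L = 24.3 / 2500 = 0.009720.
From Q = K·A·i, K = Q / (A·i) = 13.9 / (1130 × 0.009720) = 1.266 m/day.

1.27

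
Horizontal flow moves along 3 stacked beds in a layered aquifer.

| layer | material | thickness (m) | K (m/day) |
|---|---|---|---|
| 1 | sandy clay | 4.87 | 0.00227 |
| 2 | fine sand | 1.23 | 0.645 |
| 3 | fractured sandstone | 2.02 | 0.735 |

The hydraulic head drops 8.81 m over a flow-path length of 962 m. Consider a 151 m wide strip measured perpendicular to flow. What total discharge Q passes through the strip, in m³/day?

Flow is parallel to layering, so each bed carries its own Darcy discharge and the transmissivities add.
Σ(K_i·b_i) = 0.00227×4.87 + 0.645×1.23 + 0.735×2.02 = 2.289 m²/day.
Hydraulic gradient i = Δh / L = 8.81 / 962 = 0.009158.
Q = Σ(K_i·b_i) · W · i = 2.289 × 151 × 0.009158 = 3.166 m³/day.

3.17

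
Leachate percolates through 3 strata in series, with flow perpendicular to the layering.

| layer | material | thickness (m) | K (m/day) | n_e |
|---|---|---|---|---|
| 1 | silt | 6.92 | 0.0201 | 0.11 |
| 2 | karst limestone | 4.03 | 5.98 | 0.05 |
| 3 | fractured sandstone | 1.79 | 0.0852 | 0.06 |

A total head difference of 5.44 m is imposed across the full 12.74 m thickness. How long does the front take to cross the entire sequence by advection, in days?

72.0

With flow normal to the layers, continuity requires the same specific discharge q through every layer.
Σ(b_i/K_i) = 6.92/0.0201 + 4.03/5.98 + 1.79/0.0852 = 366.0 d.
q = Δh / Σ(b_i/K_i) = 5.44 / 366.0 = 0.01486 m/day.
In each layer the seepage velocity is v_i = q/n_i, so the layer transit time is t_i = b_i·n_i / q:
  layer 1 (silt): t_1 = 6.92 × 0.11 / 0.01486 = 51.21 d
  layer 2 (karst limestone): t_2 = 4.03 × 0.05 / 0.01486 = 13.56 d
  layer 3 (fractured sandstone): t_3 = 1.79 × 0.06 / 0.01486 = 7.225 d
Total t = Σ t_i = 71.99 days.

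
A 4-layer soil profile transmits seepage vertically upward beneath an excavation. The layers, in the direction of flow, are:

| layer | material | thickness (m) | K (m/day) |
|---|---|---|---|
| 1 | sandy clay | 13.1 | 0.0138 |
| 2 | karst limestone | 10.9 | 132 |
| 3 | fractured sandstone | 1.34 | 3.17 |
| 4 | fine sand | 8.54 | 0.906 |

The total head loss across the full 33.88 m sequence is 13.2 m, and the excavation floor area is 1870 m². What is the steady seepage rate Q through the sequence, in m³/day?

Flow is perpendicular to layering, so the layers act in series and the equivalent K is the thickness-weighted harmonic mean.
Total thickness L = 13.1 + 10.9 + 1.34 + 8.54 = 33.88 m.
Σ(b_i/K_i) = 13.1/0.0138 + 10.9/132 + 1.34/3.17 + 8.54/0.906 = 959.2 d.
K_eq = L / Σ(b_i/K_i) = 33.88 / 959.2 = 0.03532 m/day.
Q = K_eq · A · (Δh/L) = 0.03532 × 1870 × (13.2/33.88) = 25.73 m³/day.

25.7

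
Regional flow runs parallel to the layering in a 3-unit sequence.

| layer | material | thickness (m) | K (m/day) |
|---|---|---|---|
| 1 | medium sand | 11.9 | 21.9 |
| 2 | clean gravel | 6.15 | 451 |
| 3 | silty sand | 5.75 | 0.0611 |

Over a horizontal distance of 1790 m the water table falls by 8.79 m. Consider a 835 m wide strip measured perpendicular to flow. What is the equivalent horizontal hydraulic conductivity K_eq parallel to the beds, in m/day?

128

Flow is parallel to layering, so each bed carries its own Darcy discharge and the transmissivities add.
Σ(K_i·b_i) = 21.9×11.9 + 451×6.15 + 0.0611×5.75 = 3035 m²/day.
Total thickness b = 23.80 m, so K_eq = Σ(K_i·b_i)/b = 127.5 m/day.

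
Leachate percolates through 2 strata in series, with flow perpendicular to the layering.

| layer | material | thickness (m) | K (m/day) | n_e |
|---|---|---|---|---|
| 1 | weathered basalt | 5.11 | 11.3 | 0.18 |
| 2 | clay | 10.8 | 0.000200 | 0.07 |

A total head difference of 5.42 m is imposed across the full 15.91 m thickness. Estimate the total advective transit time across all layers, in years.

With flow normal to the layers, continuity requires the same specific discharge q through every layer.
Σ(b_i/K_i) = 5.11/11.3 + 10.8/0.000200 = 54000 d.
q = Δh / Σ(b_i/K_i) = 5.42 / 54000 = 0.0001004 m/day.
In each layer the seepage velocity is v_i = q/n_i, so the layer transit time is t_i = b_i·n_i / q:
  layer 1 (weathered basalt): t_1 = 5.11 × 0.18 / 0.0001004 = 9164 d
  layer 2 (clay): t_2 = 10.8 × 0.07 / 0.0001004 = 7532 d
Total t = Σ t_i = 16696 days = 45.71 years.

45.7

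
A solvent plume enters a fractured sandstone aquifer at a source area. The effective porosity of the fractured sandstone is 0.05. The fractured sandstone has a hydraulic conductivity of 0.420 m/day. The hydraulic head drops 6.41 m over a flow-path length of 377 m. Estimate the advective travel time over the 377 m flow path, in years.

Hydraulic gradient i = Δh / L = 6.41 / 377 = 0.01700.
Darcy flux q = K · i = 0.4200 × 0.01700 = 0.007141 m/day.
Seepage velocity v = q / n_e = 0.007141 / 0.05 = 0.1428 m/day.
Travel time t = L / v = 377 / 0.1428 = 2640 days = 7.227 years.

7.23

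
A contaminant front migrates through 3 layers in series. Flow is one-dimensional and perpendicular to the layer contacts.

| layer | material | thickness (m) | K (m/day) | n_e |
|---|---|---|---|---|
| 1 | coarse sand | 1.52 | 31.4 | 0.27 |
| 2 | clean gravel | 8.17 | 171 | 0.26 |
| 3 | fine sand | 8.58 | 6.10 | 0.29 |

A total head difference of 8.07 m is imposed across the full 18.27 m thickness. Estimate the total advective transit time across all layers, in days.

With flow normal to the layers, continuity requires the same specific discharge q through every layer.
Σ(b_i/K_i) = 1.52/31.4 + 8.17/171 + 8.58/6.10 = 1.503 d.
q = Δh / Σ(b_i/K_i) = 8.07 / 1.503 = 5.370 m/day.
In each layer the seepage velocity is v_i = q/n_i, so the layer transit time is t_i = b_i·n_i / q:
  layer 1 (coarse sand): t_1 = 1.52 × 0.27 / 5.370 = 0.07642 d
  layer 2 (clean gravel): t_2 = 8.17 × 0.26 / 5.370 = 0.3956 d
  layer 3 (fine sand): t_3 = 8.58 × 0.29 / 5.370 = 0.4633 d
Total t = Σ t_i = 0.9353 days.

0.935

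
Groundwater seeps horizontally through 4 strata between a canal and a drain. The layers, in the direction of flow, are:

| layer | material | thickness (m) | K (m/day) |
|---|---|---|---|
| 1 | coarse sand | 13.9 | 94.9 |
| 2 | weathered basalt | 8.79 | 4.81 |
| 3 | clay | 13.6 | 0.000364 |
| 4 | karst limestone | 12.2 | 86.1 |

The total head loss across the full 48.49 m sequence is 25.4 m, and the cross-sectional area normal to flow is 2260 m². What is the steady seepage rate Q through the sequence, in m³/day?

1.54

Flow is perpendicular to layering, so the layers act in series and the equivalent K is the thickness-weighted harmonic mean.
Total thickness L = 13.9 + 8.79 + 13.6 + 12.2 = 48.49 m.
Σ(b_i/K_i) = 13.9/94.9 + 8.79/4.81 + 13.6/0.000364 + 12.2/86.1 = 37365 d.
K_eq = L / Σ(b_i/K_i) = 48.49 / 37365 = 0.001298 m/day.
Q = K_eq · A · (Δh/L) = 0.001298 × 2260 × (25.4/48.49) = 1.536 m³/day.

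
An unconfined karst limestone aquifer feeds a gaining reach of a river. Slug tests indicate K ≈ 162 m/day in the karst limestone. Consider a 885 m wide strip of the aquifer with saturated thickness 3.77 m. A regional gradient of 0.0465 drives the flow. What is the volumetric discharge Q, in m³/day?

25100

Cross-sectional area A = 885 × 3.77 = 3336 m².
Hydraulic gradient i = 0.0465.
Darcy's law: Q = K · A · i = 162.0 × 3336 × 0.04650 = 25133 m³/day.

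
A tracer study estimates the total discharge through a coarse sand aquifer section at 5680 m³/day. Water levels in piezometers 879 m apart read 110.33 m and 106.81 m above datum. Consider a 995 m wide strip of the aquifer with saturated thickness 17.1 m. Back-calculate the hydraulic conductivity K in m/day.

Cross-sectional area A = 995 × 17.1 = 17014 m².
Hydraulic gradient i = (110.33 − 106.81) / 879 = 3.52 / 879 = 0.004005.
From Q = K·A·i, K = Q / (A·i) = 5680 / (17014 × 0.004005) = 83.36 m/day.

83.4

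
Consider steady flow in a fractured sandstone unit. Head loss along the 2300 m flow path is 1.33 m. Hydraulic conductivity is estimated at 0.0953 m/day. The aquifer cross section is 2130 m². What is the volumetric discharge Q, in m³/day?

0.117

Hydraulic gradient i = Δh / L = 1.33 / 2300 = 0.0005783.
Darcy's law: Q = K · A · i = 0.09530 × 2130 × 0.0005783 = 0.1174 m³/day.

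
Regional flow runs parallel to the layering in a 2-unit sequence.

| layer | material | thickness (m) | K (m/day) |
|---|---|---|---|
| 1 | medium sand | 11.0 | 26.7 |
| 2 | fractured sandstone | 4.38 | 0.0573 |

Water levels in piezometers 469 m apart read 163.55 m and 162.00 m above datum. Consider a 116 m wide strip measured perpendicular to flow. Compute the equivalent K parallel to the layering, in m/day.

19.1

Flow is parallel to layering, so each bed carries its own Darcy discharge and the transmissivities add.
Σ(K_i·b_i) = 26.7×11.0 + 0.0573×4.38 = 294.0 m²/day.
Total thickness b = 15.38 m, so K_eq = Σ(K_i·b_i)/b = 19.11 m/day.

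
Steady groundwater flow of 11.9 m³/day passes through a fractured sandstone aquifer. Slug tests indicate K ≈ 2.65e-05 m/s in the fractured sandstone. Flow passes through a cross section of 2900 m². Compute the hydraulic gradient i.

Convert K: 2.65e-05 m/s × 86400 = 2.290 m/day.
From Q = K·A·i, i = Q / (K·A) = 11.9 / (2.290 × 2900) = 0.001792.

0.00179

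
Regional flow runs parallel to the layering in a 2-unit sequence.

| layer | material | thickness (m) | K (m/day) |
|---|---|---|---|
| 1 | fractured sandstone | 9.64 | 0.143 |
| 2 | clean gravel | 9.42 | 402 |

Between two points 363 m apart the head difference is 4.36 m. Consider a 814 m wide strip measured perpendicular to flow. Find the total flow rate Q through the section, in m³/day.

37000

Flow is parallel to layering, so each bed carries its own Darcy discharge and the transmissivities add.
Σ(K_i·b_i) = 0.143×9.64 + 402×9.42 = 3788 m²/day.
Hydraulic gradient i = Δh / L = 4.36 / 363 = 0.01201.
Q = Σ(K_i·b_i) · W · i = 3788 × 814 × 0.01201 = 37037 m³/day.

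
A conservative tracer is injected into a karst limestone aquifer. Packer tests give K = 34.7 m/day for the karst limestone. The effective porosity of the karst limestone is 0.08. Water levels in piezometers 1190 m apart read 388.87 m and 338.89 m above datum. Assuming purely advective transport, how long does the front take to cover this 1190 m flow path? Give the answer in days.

Hydraulic gradient i = (388.87 − 338.89) / 1190 = 49.98 / 1190 = 0.04200.
Darcy flux q = K · i = 34.70 × 0.04200 = 1.457 m/day.
Seepage velocity v = q / n_e = 1.457 / 0.08 = 18.22 m/day.
Travel time t = L / v = 1190 / 18.22 = 65.32 days.

65.3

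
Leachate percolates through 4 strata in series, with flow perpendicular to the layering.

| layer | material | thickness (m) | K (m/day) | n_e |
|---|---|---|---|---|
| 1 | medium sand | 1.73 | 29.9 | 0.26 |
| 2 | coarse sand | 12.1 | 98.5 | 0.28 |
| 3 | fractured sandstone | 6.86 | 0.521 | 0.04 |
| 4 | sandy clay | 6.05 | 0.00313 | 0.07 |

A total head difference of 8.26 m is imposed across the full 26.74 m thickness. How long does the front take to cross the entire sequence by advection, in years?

2.93

With flow normal to the layers, continuity requires the same specific discharge q through every layer.
Σ(b_i/K_i) = 1.73/29.9 + 12.1/98.5 + 6.86/0.521 + 6.05/0.00313 = 1946 d.
q = Δh / Σ(b_i/K_i) = 8.26 / 1946 = 0.004244 m/day.
In each layer the seepage velocity is v_i = q/n_i, so the layer transit time is t_i = b_i·n_i / q:
  layer 1 (medium sand): t_1 = 1.73 × 0.26 / 0.004244 = 106.0 d
  layer 2 (coarse sand): t_2 = 12.1 × 0.28 / 0.004244 = 798.3 d
  layer 3 (fractured sandstone): t_3 = 6.86 × 0.04 / 0.004244 = 64.66 d
  layer 4 (sandy clay): t_4 = 6.05 × 0.07 / 0.004244 = 99.79 d
Total t = Σ t_i = 1069 days = 2.926 years.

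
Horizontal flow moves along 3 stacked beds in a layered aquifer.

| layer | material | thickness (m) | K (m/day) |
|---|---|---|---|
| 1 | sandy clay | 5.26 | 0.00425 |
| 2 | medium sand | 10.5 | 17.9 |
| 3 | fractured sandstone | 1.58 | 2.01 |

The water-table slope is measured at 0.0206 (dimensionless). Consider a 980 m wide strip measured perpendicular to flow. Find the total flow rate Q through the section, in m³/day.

Flow is parallel to layering, so each bed carries its own Darcy discharge and the transmissivities add.
Σ(K_i·b_i) = 0.00425×5.26 + 17.9×10.5 + 2.01×1.58 = 191.1 m²/day.
Hydraulic gradient i = 0.0206.
Q = Σ(K_i·b_i) · W · i = 191.1 × 980 × 0.02060 = 3859 m³/day.

3860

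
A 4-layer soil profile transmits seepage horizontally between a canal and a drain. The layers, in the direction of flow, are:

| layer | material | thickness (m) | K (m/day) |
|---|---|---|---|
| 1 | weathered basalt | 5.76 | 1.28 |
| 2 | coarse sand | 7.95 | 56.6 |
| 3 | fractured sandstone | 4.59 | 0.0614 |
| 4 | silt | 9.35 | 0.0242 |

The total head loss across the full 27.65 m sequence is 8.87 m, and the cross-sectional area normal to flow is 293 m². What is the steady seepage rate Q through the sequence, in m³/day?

5.58

Flow is perpendicular to layering, so the layers act in series and the equivalent K is the thickness-weighted harmonic mean.
Total thickness L = 5.76 + 7.95 + 4.59 + 9.35 = 27.65 m.
Σ(b_i/K_i) = 5.76/1.28 + 7.95/56.6 + 4.59/0.0614 + 9.35/0.0242 = 465.8 d.
K_eq = L / Σ(b_i/K_i) = 27.65 / 465.8 = 0.05937 m/day.
Q = K_eq · A · (Δh/L) = 0.05937 × 293 × (8.87/27.65) = 5.580 m³/day.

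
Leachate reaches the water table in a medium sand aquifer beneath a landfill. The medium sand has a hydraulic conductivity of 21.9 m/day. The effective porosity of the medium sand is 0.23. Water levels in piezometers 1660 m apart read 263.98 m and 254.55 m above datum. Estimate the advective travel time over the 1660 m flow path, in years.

8.40

Hydraulic gradient i = (263.98 − 254.55) / 1660 = 9.43 / 1660 = 0.005681.
Darcy flux q = K · i = 21.90 × 0.005681 = 0.1244 m/day.
Seepage velocity v = q / n_e = 0.1244 / 0.23 = 0.5409 m/day.
Travel time t = L / v = 1660 / 0.5409 = 3069 days = 8.402 years.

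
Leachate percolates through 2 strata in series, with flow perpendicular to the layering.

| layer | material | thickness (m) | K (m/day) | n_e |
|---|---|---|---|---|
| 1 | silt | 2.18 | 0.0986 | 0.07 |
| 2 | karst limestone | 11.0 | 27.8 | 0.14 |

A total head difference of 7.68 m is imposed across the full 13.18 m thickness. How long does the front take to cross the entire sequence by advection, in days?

4.96

With flow normal to the layers, continuity requires the same specific discharge q through every layer.
Σ(b_i/K_i) = 2.18/0.0986 + 11.0/27.8 = 22.51 d.
q = Δh / Σ(b_i/K_i) = 7.68 / 22.51 = 0.3413 m/day.
In each layer the seepage velocity is v_i = q/n_i, so the layer transit time is t_i = b_i·n_i / q:
  layer 1 (silt): t_1 = 2.18 × 0.07 / 0.3413 = 0.4472 d
  layer 2 (karst limestone): t_2 = 11.0 × 0.14 / 0.3413 = 4.513 d
Total t = Σ t_i = 4.960 days.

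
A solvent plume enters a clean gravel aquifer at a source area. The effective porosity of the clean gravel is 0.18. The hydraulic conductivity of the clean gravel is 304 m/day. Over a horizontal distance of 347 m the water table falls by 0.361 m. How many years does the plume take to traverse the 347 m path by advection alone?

Hydraulic gradient i = Δh / L = 0.361 / 347 = 0.001040.
Darcy flux q = K · i = 304.0 × 0.001040 = 0.3163 m/day.
Seepage velocity v = q / n_e = 0.3163 / 0.18 = 1.757 m/day.
Travel time t = L / v = 347 / 1.757 = 197.5 days = 0.5407 years.

0.541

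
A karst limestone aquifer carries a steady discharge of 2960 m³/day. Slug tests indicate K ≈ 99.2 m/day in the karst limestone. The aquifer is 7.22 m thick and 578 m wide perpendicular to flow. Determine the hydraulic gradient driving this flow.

0.00715

Cross-sectional area A = 578 × 7.22 = 4173 m².
From Q = K·A·i, i = Q / (K·A) = 2960 / (99.20 × 4173) = 0.007150.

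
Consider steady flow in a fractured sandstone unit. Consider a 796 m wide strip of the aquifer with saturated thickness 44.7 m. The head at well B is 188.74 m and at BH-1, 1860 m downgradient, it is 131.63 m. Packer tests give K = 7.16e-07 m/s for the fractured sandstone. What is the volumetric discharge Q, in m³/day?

67.6

Convert K: 7.16e-07 m/s × 86400 = 0.06186 m/day.
Cross-sectional area A = 796 × 44.7 = 35581 m².
Hydraulic gradient i = (188.74 − 131.63) / 1860 = 57.11 / 1860 = 0.03070.
Darcy's law: Q = K · A · i = 0.06186 × 35581 × 0.03070 = 67.58 m³/day.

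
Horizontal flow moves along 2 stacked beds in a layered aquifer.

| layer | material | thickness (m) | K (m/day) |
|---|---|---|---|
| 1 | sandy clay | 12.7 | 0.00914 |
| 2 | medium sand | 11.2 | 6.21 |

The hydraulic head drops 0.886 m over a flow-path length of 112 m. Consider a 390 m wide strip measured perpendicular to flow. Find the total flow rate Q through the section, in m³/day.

215

Flow is parallel to layering, so each bed carries its own Darcy discharge and the transmissivities add.
Σ(K_i·b_i) = 0.00914×12.7 + 6.21×11.2 = 69.67 m²/day.
Hydraulic gradient i = Δh / L = 0.886 / 112 = 0.007911.
Q = Σ(K_i·b_i) · W · i = 69.67 × 390 × 0.007911 = 214.9 m³/day.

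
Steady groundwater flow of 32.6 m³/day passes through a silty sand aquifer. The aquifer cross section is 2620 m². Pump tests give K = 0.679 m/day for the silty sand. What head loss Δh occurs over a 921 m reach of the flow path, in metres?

16.9

From Q = K·A·i, i = Q / (K·A) = 32.6 / (0.6790 × 2620) = 0.01833.
Head loss Δh = i · L = 0.01833 × 921 = 16.88 m.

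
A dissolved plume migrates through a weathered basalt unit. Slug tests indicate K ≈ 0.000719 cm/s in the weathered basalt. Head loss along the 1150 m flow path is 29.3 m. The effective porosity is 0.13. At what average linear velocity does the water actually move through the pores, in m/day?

Convert K: 0.000719 cm/s × 864 = 0.6212 m/day.
Hydraulic gradient i = Δh / L = 29.3 / 1150 = 0.02548.
Darcy flux q = K · i = 0.6212 × 0.02548 = 0.01583 m/day.
Seepage velocity v = q / n_e = 0.01583 / 0.13 = 0.1218 m/day.

0.122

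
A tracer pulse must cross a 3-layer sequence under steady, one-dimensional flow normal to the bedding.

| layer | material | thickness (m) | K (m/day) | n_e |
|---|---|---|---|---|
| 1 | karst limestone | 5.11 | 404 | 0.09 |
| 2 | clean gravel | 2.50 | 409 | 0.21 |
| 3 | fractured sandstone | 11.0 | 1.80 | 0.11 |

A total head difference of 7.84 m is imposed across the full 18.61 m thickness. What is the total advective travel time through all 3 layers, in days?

1.72

With flow normal to the layers, continuity requires the same specific discharge q through every layer.
Σ(b_i/K_i) = 5.11/404 + 2.50/409 + 11.0/1.80 = 6.130 d.
q = Δh / Σ(b_i/K_i) = 7.84 / 6.130 = 1.279 m/day.
In each layer the seepage velocity is v_i = q/n_i, so the layer transit time is t_i = b_i·n_i / q:
  layer 1 (karst limestone): t_1 = 5.11 × 0.09 / 1.279 = 0.3596 d
  layer 2 (clean gravel): t_2 = 2.50 × 0.21 / 1.279 = 0.4105 d
  layer 3 (fractured sandstone): t_3 = 11.0 × 0.11 / 1.279 = 0.9461 d
Total t = Σ t_i = 1.716 days.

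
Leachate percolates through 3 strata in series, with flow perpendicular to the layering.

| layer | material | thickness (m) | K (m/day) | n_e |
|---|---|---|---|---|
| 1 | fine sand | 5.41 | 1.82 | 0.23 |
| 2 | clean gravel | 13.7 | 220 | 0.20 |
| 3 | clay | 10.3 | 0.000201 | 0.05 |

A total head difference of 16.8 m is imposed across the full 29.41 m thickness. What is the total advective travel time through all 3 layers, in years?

37.6

With flow normal to the layers, continuity requires the same specific discharge q through every layer.
Σ(b_i/K_i) = 5.41/1.82 + 13.7/220 + 10.3/0.000201 = 51247 d.
q = Δh / Σ(b_i/K_i) = 16.8 / 51247 = 0.0003278 m/day.
In each layer the seepage velocity is v_i = q/n_i, so the layer transit time is t_i = b_i·n_i / q:
  layer 1 (fine sand): t_1 = 5.41 × 0.23 / 0.0003278 = 3796 d
  layer 2 (clean gravel): t_2 = 13.7 × 0.20 / 0.0003278 = 8358 d
  layer 3 (clay): t_3 = 10.3 × 0.05 / 0.0003278 = 1571 d
Total t = Σ t_i = 13725 days = 37.58 years.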